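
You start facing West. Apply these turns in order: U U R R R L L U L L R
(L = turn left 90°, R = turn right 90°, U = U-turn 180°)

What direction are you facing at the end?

Start: West
  U (U-turn (180°)) -> East
  U (U-turn (180°)) -> West
  R (right (90° clockwise)) -> North
  R (right (90° clockwise)) -> East
  R (right (90° clockwise)) -> South
  L (left (90° counter-clockwise)) -> East
  L (left (90° counter-clockwise)) -> North
  U (U-turn (180°)) -> South
  L (left (90° counter-clockwise)) -> East
  L (left (90° counter-clockwise)) -> North
  R (right (90° clockwise)) -> East
Final: East

Answer: Final heading: East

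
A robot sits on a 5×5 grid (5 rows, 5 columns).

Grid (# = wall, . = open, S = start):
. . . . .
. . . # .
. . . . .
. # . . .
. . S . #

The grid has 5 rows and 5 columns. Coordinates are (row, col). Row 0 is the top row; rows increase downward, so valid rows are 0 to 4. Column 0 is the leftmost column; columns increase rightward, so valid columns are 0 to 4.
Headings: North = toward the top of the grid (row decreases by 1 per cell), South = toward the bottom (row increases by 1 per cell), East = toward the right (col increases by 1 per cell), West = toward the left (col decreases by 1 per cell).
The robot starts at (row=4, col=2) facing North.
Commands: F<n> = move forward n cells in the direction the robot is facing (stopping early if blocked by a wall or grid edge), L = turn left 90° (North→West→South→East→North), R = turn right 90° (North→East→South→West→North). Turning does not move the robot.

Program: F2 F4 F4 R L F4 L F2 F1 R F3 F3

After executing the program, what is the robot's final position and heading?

Start: (row=4, col=2), facing North
  F2: move forward 2, now at (row=2, col=2)
  F4: move forward 2/4 (blocked), now at (row=0, col=2)
  F4: move forward 0/4 (blocked), now at (row=0, col=2)
  R: turn right, now facing East
  L: turn left, now facing North
  F4: move forward 0/4 (blocked), now at (row=0, col=2)
  L: turn left, now facing West
  F2: move forward 2, now at (row=0, col=0)
  F1: move forward 0/1 (blocked), now at (row=0, col=0)
  R: turn right, now facing North
  F3: move forward 0/3 (blocked), now at (row=0, col=0)
  F3: move forward 0/3 (blocked), now at (row=0, col=0)
Final: (row=0, col=0), facing North

Answer: Final position: (row=0, col=0), facing North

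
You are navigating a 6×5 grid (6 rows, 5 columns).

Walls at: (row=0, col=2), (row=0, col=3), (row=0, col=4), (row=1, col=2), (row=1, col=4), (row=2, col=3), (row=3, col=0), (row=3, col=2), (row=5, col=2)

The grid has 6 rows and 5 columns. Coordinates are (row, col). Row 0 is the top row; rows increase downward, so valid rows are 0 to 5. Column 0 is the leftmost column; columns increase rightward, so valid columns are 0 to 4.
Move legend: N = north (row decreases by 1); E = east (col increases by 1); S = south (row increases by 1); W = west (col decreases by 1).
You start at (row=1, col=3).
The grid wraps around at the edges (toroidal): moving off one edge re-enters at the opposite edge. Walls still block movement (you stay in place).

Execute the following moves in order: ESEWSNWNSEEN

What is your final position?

Answer: Final position: (row=1, col=3)

Derivation:
Start: (row=1, col=3)
  E (east): blocked, stay at (row=1, col=3)
  S (south): blocked, stay at (row=1, col=3)
  E (east): blocked, stay at (row=1, col=3)
  W (west): blocked, stay at (row=1, col=3)
  S (south): blocked, stay at (row=1, col=3)
  N (north): blocked, stay at (row=1, col=3)
  W (west): blocked, stay at (row=1, col=3)
  N (north): blocked, stay at (row=1, col=3)
  S (south): blocked, stay at (row=1, col=3)
  E (east): blocked, stay at (row=1, col=3)
  E (east): blocked, stay at (row=1, col=3)
  N (north): blocked, stay at (row=1, col=3)
Final: (row=1, col=3)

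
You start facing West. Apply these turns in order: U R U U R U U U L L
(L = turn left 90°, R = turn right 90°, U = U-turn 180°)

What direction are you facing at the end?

Start: West
  U (U-turn (180°)) -> East
  R (right (90° clockwise)) -> South
  U (U-turn (180°)) -> North
  U (U-turn (180°)) -> South
  R (right (90° clockwise)) -> West
  U (U-turn (180°)) -> East
  U (U-turn (180°)) -> West
  U (U-turn (180°)) -> East
  L (left (90° counter-clockwise)) -> North
  L (left (90° counter-clockwise)) -> West
Final: West

Answer: Final heading: West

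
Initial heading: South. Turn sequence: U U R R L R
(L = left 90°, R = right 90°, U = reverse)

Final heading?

Start: South
  U (U-turn (180°)) -> North
  U (U-turn (180°)) -> South
  R (right (90° clockwise)) -> West
  R (right (90° clockwise)) -> North
  L (left (90° counter-clockwise)) -> West
  R (right (90° clockwise)) -> North
Final: North

Answer: Final heading: North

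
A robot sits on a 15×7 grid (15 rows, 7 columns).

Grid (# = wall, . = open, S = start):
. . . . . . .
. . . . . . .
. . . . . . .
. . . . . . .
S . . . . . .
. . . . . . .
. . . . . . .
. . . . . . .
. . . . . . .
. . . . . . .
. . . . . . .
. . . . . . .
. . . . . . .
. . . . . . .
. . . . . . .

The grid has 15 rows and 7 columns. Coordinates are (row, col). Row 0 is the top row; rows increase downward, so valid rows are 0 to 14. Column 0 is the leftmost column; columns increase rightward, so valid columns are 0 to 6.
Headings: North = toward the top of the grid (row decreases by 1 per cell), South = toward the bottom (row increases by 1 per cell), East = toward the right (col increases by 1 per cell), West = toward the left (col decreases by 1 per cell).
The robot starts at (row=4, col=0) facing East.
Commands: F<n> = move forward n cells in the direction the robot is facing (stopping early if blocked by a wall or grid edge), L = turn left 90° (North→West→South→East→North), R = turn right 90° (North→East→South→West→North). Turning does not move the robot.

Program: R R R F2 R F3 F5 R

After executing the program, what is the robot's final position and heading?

Start: (row=4, col=0), facing East
  R: turn right, now facing South
  R: turn right, now facing West
  R: turn right, now facing North
  F2: move forward 2, now at (row=2, col=0)
  R: turn right, now facing East
  F3: move forward 3, now at (row=2, col=3)
  F5: move forward 3/5 (blocked), now at (row=2, col=6)
  R: turn right, now facing South
Final: (row=2, col=6), facing South

Answer: Final position: (row=2, col=6), facing South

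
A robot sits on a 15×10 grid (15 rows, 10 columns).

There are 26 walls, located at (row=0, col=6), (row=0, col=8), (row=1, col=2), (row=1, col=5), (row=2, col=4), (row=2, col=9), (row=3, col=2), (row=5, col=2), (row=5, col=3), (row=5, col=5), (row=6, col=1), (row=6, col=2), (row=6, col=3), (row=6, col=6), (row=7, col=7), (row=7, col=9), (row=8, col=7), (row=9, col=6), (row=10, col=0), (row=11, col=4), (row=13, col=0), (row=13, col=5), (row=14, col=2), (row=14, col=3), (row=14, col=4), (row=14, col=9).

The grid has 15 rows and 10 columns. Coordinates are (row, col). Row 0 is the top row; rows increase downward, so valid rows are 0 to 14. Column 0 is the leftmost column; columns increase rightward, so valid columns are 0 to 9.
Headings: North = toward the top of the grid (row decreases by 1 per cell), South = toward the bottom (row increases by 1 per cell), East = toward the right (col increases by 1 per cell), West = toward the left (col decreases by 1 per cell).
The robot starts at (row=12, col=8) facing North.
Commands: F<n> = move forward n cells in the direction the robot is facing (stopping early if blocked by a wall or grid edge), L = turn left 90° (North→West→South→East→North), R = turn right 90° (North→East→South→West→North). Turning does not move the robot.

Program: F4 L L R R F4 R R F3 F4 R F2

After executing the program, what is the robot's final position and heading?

Answer: Final position: (row=11, col=6), facing West

Derivation:
Start: (row=12, col=8), facing North
  F4: move forward 4, now at (row=8, col=8)
  L: turn left, now facing West
  L: turn left, now facing South
  R: turn right, now facing West
  R: turn right, now facing North
  F4: move forward 4, now at (row=4, col=8)
  R: turn right, now facing East
  R: turn right, now facing South
  F3: move forward 3, now at (row=7, col=8)
  F4: move forward 4, now at (row=11, col=8)
  R: turn right, now facing West
  F2: move forward 2, now at (row=11, col=6)
Final: (row=11, col=6), facing West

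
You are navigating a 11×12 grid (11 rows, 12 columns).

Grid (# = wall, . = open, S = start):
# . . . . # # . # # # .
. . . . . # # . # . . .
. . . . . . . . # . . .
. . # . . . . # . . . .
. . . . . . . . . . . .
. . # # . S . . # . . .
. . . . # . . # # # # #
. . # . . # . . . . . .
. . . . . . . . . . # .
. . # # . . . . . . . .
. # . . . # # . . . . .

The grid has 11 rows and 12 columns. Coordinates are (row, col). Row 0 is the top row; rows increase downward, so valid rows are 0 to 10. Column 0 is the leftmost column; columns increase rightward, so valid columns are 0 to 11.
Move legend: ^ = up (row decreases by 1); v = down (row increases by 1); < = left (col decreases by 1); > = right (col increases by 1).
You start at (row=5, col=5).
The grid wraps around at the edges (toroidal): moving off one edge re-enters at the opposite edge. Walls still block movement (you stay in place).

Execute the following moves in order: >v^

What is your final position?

Answer: Final position: (row=5, col=6)

Derivation:
Start: (row=5, col=5)
  > (right): (row=5, col=5) -> (row=5, col=6)
  v (down): (row=5, col=6) -> (row=6, col=6)
  ^ (up): (row=6, col=6) -> (row=5, col=6)
Final: (row=5, col=6)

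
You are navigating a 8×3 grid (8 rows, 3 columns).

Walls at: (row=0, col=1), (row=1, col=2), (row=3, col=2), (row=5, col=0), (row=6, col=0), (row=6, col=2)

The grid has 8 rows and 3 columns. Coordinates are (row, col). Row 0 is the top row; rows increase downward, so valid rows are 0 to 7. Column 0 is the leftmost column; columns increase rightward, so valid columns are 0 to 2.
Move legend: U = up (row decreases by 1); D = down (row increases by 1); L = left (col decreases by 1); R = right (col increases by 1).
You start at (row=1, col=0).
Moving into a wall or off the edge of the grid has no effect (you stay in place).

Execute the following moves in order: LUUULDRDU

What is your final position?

Answer: Final position: (row=1, col=1)

Derivation:
Start: (row=1, col=0)
  L (left): blocked, stay at (row=1, col=0)
  U (up): (row=1, col=0) -> (row=0, col=0)
  U (up): blocked, stay at (row=0, col=0)
  U (up): blocked, stay at (row=0, col=0)
  L (left): blocked, stay at (row=0, col=0)
  D (down): (row=0, col=0) -> (row=1, col=0)
  R (right): (row=1, col=0) -> (row=1, col=1)
  D (down): (row=1, col=1) -> (row=2, col=1)
  U (up): (row=2, col=1) -> (row=1, col=1)
Final: (row=1, col=1)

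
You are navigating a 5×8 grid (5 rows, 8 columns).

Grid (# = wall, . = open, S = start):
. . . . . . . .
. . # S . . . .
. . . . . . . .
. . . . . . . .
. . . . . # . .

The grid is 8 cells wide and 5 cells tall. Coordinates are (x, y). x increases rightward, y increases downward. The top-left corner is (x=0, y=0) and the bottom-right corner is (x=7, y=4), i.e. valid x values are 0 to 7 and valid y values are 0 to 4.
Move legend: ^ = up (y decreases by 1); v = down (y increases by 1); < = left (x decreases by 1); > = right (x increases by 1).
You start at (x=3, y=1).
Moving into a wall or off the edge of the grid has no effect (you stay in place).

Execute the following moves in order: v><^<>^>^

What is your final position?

Answer: Final position: (x=5, y=0)

Derivation:
Start: (x=3, y=1)
  v (down): (x=3, y=1) -> (x=3, y=2)
  > (right): (x=3, y=2) -> (x=4, y=2)
  < (left): (x=4, y=2) -> (x=3, y=2)
  ^ (up): (x=3, y=2) -> (x=3, y=1)
  < (left): blocked, stay at (x=3, y=1)
  > (right): (x=3, y=1) -> (x=4, y=1)
  ^ (up): (x=4, y=1) -> (x=4, y=0)
  > (right): (x=4, y=0) -> (x=5, y=0)
  ^ (up): blocked, stay at (x=5, y=0)
Final: (x=5, y=0)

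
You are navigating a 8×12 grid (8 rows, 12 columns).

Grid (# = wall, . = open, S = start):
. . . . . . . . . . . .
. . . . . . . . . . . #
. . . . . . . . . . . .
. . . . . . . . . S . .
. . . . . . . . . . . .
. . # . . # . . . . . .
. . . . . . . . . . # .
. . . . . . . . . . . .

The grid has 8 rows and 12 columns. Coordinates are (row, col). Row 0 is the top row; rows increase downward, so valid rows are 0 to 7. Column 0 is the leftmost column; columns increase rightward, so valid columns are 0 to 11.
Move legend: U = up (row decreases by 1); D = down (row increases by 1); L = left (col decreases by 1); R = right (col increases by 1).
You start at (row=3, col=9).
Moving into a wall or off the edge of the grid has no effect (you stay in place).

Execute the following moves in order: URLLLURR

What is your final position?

Start: (row=3, col=9)
  U (up): (row=3, col=9) -> (row=2, col=9)
  R (right): (row=2, col=9) -> (row=2, col=10)
  L (left): (row=2, col=10) -> (row=2, col=9)
  L (left): (row=2, col=9) -> (row=2, col=8)
  L (left): (row=2, col=8) -> (row=2, col=7)
  U (up): (row=2, col=7) -> (row=1, col=7)
  R (right): (row=1, col=7) -> (row=1, col=8)
  R (right): (row=1, col=8) -> (row=1, col=9)
Final: (row=1, col=9)

Answer: Final position: (row=1, col=9)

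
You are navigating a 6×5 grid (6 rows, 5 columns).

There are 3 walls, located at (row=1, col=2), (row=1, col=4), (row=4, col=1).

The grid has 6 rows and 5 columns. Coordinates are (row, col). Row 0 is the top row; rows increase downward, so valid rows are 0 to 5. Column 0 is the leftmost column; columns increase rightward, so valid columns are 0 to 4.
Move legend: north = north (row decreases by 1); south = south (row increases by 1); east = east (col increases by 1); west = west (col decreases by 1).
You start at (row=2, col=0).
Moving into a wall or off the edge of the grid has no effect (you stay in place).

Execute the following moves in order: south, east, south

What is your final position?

Start: (row=2, col=0)
  south (south): (row=2, col=0) -> (row=3, col=0)
  east (east): (row=3, col=0) -> (row=3, col=1)
  south (south): blocked, stay at (row=3, col=1)
Final: (row=3, col=1)

Answer: Final position: (row=3, col=1)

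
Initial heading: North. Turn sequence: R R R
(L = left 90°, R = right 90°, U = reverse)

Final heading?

Answer: Final heading: West

Derivation:
Start: North
  R (right (90° clockwise)) -> East
  R (right (90° clockwise)) -> South
  R (right (90° clockwise)) -> West
Final: West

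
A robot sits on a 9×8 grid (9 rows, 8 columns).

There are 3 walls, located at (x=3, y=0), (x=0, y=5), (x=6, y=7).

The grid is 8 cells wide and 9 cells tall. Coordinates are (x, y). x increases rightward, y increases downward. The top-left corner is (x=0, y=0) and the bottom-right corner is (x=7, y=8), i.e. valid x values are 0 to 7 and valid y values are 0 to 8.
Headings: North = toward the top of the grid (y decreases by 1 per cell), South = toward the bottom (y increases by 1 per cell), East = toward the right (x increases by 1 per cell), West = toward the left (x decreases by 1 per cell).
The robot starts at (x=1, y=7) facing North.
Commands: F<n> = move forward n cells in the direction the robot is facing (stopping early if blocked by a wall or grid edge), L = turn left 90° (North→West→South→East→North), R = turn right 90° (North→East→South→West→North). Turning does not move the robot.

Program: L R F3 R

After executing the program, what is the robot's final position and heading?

Answer: Final position: (x=1, y=4), facing East

Derivation:
Start: (x=1, y=7), facing North
  L: turn left, now facing West
  R: turn right, now facing North
  F3: move forward 3, now at (x=1, y=4)
  R: turn right, now facing East
Final: (x=1, y=4), facing East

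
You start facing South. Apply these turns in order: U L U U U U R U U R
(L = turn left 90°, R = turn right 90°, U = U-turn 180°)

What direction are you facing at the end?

Start: South
  U (U-turn (180°)) -> North
  L (left (90° counter-clockwise)) -> West
  U (U-turn (180°)) -> East
  U (U-turn (180°)) -> West
  U (U-turn (180°)) -> East
  U (U-turn (180°)) -> West
  R (right (90° clockwise)) -> North
  U (U-turn (180°)) -> South
  U (U-turn (180°)) -> North
  R (right (90° clockwise)) -> East
Final: East

Answer: Final heading: East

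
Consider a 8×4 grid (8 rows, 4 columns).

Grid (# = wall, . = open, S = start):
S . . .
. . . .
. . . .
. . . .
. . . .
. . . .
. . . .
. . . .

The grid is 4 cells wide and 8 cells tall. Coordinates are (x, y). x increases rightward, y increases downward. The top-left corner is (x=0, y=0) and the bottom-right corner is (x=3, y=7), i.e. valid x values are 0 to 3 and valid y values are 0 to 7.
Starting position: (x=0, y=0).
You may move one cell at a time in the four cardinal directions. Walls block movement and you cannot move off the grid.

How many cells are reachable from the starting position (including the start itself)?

Answer: Reachable cells: 32

Derivation:
BFS flood-fill from (x=0, y=0):
  Distance 0: (x=0, y=0)
  Distance 1: (x=1, y=0), (x=0, y=1)
  Distance 2: (x=2, y=0), (x=1, y=1), (x=0, y=2)
  Distance 3: (x=3, y=0), (x=2, y=1), (x=1, y=2), (x=0, y=3)
  Distance 4: (x=3, y=1), (x=2, y=2), (x=1, y=3), (x=0, y=4)
  Distance 5: (x=3, y=2), (x=2, y=3), (x=1, y=4), (x=0, y=5)
  Distance 6: (x=3, y=3), (x=2, y=4), (x=1, y=5), (x=0, y=6)
  Distance 7: (x=3, y=4), (x=2, y=5), (x=1, y=6), (x=0, y=7)
  Distance 8: (x=3, y=5), (x=2, y=6), (x=1, y=7)
  Distance 9: (x=3, y=6), (x=2, y=7)
  Distance 10: (x=3, y=7)
Total reachable: 32 (grid has 32 open cells total)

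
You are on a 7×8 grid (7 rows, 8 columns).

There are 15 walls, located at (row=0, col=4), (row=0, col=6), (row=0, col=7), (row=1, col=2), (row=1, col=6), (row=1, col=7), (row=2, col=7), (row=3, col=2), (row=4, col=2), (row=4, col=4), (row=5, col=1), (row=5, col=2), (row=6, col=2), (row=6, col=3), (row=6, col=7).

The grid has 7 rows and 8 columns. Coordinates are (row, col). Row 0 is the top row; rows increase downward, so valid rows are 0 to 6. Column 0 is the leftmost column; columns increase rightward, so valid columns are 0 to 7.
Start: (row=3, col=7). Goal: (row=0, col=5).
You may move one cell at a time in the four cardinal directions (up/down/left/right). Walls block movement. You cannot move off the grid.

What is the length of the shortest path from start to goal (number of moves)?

BFS from (row=3, col=7) until reaching (row=0, col=5):
  Distance 0: (row=3, col=7)
  Distance 1: (row=3, col=6), (row=4, col=7)
  Distance 2: (row=2, col=6), (row=3, col=5), (row=4, col=6), (row=5, col=7)
  Distance 3: (row=2, col=5), (row=3, col=4), (row=4, col=5), (row=5, col=6)
  Distance 4: (row=1, col=5), (row=2, col=4), (row=3, col=3), (row=5, col=5), (row=6, col=6)
  Distance 5: (row=0, col=5), (row=1, col=4), (row=2, col=3), (row=4, col=3), (row=5, col=4), (row=6, col=5)  <- goal reached here
One shortest path (5 moves): (row=3, col=7) -> (row=3, col=6) -> (row=3, col=5) -> (row=2, col=5) -> (row=1, col=5) -> (row=0, col=5)

Answer: Shortest path length: 5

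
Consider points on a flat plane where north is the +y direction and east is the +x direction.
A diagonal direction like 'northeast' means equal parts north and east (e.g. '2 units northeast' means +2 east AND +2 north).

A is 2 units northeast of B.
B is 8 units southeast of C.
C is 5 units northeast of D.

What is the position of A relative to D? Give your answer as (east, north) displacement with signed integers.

Answer: A is at (east=15, north=-1) relative to D.

Derivation:
Place D at the origin (east=0, north=0).
  C is 5 units northeast of D: delta (east=+5, north=+5); C at (east=5, north=5).
  B is 8 units southeast of C: delta (east=+8, north=-8); B at (east=13, north=-3).
  A is 2 units northeast of B: delta (east=+2, north=+2); A at (east=15, north=-1).
Therefore A relative to D: (east=15, north=-1).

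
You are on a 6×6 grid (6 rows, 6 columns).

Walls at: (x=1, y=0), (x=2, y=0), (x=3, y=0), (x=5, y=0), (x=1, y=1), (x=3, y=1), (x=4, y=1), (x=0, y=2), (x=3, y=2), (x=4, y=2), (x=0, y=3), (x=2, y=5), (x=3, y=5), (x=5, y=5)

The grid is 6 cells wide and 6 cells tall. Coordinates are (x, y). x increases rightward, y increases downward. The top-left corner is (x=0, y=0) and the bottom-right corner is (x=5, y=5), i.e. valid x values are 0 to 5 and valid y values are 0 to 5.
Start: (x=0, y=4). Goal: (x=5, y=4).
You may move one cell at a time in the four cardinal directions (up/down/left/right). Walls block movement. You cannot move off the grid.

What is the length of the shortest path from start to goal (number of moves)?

Answer: Shortest path length: 5

Derivation:
BFS from (x=0, y=4) until reaching (x=5, y=4):
  Distance 0: (x=0, y=4)
  Distance 1: (x=1, y=4), (x=0, y=5)
  Distance 2: (x=1, y=3), (x=2, y=4), (x=1, y=5)
  Distance 3: (x=1, y=2), (x=2, y=3), (x=3, y=4)
  Distance 4: (x=2, y=2), (x=3, y=3), (x=4, y=4)
  Distance 5: (x=2, y=1), (x=4, y=3), (x=5, y=4), (x=4, y=5)  <- goal reached here
One shortest path (5 moves): (x=0, y=4) -> (x=1, y=4) -> (x=2, y=4) -> (x=3, y=4) -> (x=4, y=4) -> (x=5, y=4)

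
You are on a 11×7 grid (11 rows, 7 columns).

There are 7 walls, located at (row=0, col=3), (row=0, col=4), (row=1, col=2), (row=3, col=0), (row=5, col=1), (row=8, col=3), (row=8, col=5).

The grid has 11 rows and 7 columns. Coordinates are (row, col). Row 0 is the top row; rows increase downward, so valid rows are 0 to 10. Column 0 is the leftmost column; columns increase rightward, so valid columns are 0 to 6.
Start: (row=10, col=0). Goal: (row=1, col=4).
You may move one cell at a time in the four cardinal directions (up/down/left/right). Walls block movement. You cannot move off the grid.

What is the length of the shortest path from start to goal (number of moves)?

BFS from (row=10, col=0) until reaching (row=1, col=4):
  Distance 0: (row=10, col=0)
  Distance 1: (row=9, col=0), (row=10, col=1)
  Distance 2: (row=8, col=0), (row=9, col=1), (row=10, col=2)
  Distance 3: (row=7, col=0), (row=8, col=1), (row=9, col=2), (row=10, col=3)
  Distance 4: (row=6, col=0), (row=7, col=1), (row=8, col=2), (row=9, col=3), (row=10, col=4)
  Distance 5: (row=5, col=0), (row=6, col=1), (row=7, col=2), (row=9, col=4), (row=10, col=5)
  Distance 6: (row=4, col=0), (row=6, col=2), (row=7, col=3), (row=8, col=4), (row=9, col=5), (row=10, col=6)
  Distance 7: (row=4, col=1), (row=5, col=2), (row=6, col=3), (row=7, col=4), (row=9, col=6)
  Distance 8: (row=3, col=1), (row=4, col=2), (row=5, col=3), (row=6, col=4), (row=7, col=5), (row=8, col=6)
  Distance 9: (row=2, col=1), (row=3, col=2), (row=4, col=3), (row=5, col=4), (row=6, col=5), (row=7, col=6)
  Distance 10: (row=1, col=1), (row=2, col=0), (row=2, col=2), (row=3, col=3), (row=4, col=4), (row=5, col=5), (row=6, col=6)
  Distance 11: (row=0, col=1), (row=1, col=0), (row=2, col=3), (row=3, col=4), (row=4, col=5), (row=5, col=6)
  Distance 12: (row=0, col=0), (row=0, col=2), (row=1, col=3), (row=2, col=4), (row=3, col=5), (row=4, col=6)
  Distance 13: (row=1, col=4), (row=2, col=5), (row=3, col=6)  <- goal reached here
One shortest path (13 moves): (row=10, col=0) -> (row=10, col=1) -> (row=10, col=2) -> (row=10, col=3) -> (row=10, col=4) -> (row=9, col=4) -> (row=8, col=4) -> (row=7, col=4) -> (row=6, col=4) -> (row=5, col=4) -> (row=4, col=4) -> (row=3, col=4) -> (row=2, col=4) -> (row=1, col=4)

Answer: Shortest path length: 13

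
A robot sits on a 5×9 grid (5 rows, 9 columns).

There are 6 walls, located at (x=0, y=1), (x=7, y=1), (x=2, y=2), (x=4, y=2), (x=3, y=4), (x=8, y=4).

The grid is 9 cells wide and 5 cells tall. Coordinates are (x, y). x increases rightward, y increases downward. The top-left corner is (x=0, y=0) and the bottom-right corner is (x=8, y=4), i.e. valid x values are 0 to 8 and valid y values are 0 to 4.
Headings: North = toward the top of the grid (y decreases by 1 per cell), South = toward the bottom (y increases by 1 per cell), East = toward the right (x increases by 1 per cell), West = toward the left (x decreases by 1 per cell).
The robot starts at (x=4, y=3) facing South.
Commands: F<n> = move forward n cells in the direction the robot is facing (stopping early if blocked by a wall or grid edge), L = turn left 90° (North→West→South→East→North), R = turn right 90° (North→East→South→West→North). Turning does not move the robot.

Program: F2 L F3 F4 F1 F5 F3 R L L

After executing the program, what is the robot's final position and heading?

Start: (x=4, y=3), facing South
  F2: move forward 1/2 (blocked), now at (x=4, y=4)
  L: turn left, now facing East
  F3: move forward 3, now at (x=7, y=4)
  F4: move forward 0/4 (blocked), now at (x=7, y=4)
  F1: move forward 0/1 (blocked), now at (x=7, y=4)
  F5: move forward 0/5 (blocked), now at (x=7, y=4)
  F3: move forward 0/3 (blocked), now at (x=7, y=4)
  R: turn right, now facing South
  L: turn left, now facing East
  L: turn left, now facing North
Final: (x=7, y=4), facing North

Answer: Final position: (x=7, y=4), facing North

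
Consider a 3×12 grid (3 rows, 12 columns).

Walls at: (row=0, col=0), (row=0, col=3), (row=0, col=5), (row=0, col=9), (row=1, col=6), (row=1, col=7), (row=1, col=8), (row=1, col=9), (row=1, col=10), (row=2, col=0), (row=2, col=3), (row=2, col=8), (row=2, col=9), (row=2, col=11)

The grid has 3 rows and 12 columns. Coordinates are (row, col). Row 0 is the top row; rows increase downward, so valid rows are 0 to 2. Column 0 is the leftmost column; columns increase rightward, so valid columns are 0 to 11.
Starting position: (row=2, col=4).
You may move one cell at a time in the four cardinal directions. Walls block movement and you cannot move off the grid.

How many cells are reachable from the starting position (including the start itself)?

Answer: Reachable cells: 15

Derivation:
BFS flood-fill from (row=2, col=4):
  Distance 0: (row=2, col=4)
  Distance 1: (row=1, col=4), (row=2, col=5)
  Distance 2: (row=0, col=4), (row=1, col=3), (row=1, col=5), (row=2, col=6)
  Distance 3: (row=1, col=2), (row=2, col=7)
  Distance 4: (row=0, col=2), (row=1, col=1), (row=2, col=2)
  Distance 5: (row=0, col=1), (row=1, col=0), (row=2, col=1)
Total reachable: 15 (grid has 22 open cells total)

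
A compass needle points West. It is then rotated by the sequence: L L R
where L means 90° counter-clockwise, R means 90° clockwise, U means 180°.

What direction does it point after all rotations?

Start: West
  L (left (90° counter-clockwise)) -> South
  L (left (90° counter-clockwise)) -> East
  R (right (90° clockwise)) -> South
Final: South

Answer: Final heading: South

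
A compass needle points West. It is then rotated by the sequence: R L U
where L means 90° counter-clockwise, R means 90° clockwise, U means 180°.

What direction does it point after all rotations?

Start: West
  R (right (90° clockwise)) -> North
  L (left (90° counter-clockwise)) -> West
  U (U-turn (180°)) -> East
Final: East

Answer: Final heading: East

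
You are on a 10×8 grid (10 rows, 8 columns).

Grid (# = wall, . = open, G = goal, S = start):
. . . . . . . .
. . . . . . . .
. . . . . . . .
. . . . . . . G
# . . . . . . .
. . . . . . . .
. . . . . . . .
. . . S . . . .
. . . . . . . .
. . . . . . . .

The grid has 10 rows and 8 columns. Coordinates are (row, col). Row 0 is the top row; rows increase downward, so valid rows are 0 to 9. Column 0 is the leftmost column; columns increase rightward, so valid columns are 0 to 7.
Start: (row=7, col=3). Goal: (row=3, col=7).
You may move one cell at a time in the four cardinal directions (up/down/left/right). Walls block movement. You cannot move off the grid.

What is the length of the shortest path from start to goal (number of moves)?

BFS from (row=7, col=3) until reaching (row=3, col=7):
  Distance 0: (row=7, col=3)
  Distance 1: (row=6, col=3), (row=7, col=2), (row=7, col=4), (row=8, col=3)
  Distance 2: (row=5, col=3), (row=6, col=2), (row=6, col=4), (row=7, col=1), (row=7, col=5), (row=8, col=2), (row=8, col=4), (row=9, col=3)
  Distance 3: (row=4, col=3), (row=5, col=2), (row=5, col=4), (row=6, col=1), (row=6, col=5), (row=7, col=0), (row=7, col=6), (row=8, col=1), (row=8, col=5), (row=9, col=2), (row=9, col=4)
  Distance 4: (row=3, col=3), (row=4, col=2), (row=4, col=4), (row=5, col=1), (row=5, col=5), (row=6, col=0), (row=6, col=6), (row=7, col=7), (row=8, col=0), (row=8, col=6), (row=9, col=1), (row=9, col=5)
  Distance 5: (row=2, col=3), (row=3, col=2), (row=3, col=4), (row=4, col=1), (row=4, col=5), (row=5, col=0), (row=5, col=6), (row=6, col=7), (row=8, col=7), (row=9, col=0), (row=9, col=6)
  Distance 6: (row=1, col=3), (row=2, col=2), (row=2, col=4), (row=3, col=1), (row=3, col=5), (row=4, col=6), (row=5, col=7), (row=9, col=7)
  Distance 7: (row=0, col=3), (row=1, col=2), (row=1, col=4), (row=2, col=1), (row=2, col=5), (row=3, col=0), (row=3, col=6), (row=4, col=7)
  Distance 8: (row=0, col=2), (row=0, col=4), (row=1, col=1), (row=1, col=5), (row=2, col=0), (row=2, col=6), (row=3, col=7)  <- goal reached here
One shortest path (8 moves): (row=7, col=3) -> (row=7, col=4) -> (row=7, col=5) -> (row=7, col=6) -> (row=7, col=7) -> (row=6, col=7) -> (row=5, col=7) -> (row=4, col=7) -> (row=3, col=7)

Answer: Shortest path length: 8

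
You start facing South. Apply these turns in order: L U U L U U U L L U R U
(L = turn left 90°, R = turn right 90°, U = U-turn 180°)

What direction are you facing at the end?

Start: South
  L (left (90° counter-clockwise)) -> East
  U (U-turn (180°)) -> West
  U (U-turn (180°)) -> East
  L (left (90° counter-clockwise)) -> North
  U (U-turn (180°)) -> South
  U (U-turn (180°)) -> North
  U (U-turn (180°)) -> South
  L (left (90° counter-clockwise)) -> East
  L (left (90° counter-clockwise)) -> North
  U (U-turn (180°)) -> South
  R (right (90° clockwise)) -> West
  U (U-turn (180°)) -> East
Final: East

Answer: Final heading: East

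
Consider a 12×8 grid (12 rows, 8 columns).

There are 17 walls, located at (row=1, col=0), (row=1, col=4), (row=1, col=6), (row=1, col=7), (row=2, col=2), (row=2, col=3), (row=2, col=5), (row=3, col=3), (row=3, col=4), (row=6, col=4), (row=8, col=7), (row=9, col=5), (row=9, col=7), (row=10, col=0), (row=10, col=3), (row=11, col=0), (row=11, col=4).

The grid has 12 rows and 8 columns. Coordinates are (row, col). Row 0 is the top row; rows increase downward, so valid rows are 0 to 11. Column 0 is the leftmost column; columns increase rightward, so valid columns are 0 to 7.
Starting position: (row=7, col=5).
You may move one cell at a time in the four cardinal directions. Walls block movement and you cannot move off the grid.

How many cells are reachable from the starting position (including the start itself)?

Answer: Reachable cells: 78

Derivation:
BFS flood-fill from (row=7, col=5):
  Distance 0: (row=7, col=5)
  Distance 1: (row=6, col=5), (row=7, col=4), (row=7, col=6), (row=8, col=5)
  Distance 2: (row=5, col=5), (row=6, col=6), (row=7, col=3), (row=7, col=7), (row=8, col=4), (row=8, col=6)
  Distance 3: (row=4, col=5), (row=5, col=4), (row=5, col=6), (row=6, col=3), (row=6, col=7), (row=7, col=2), (row=8, col=3), (row=9, col=4), (row=9, col=6)
  Distance 4: (row=3, col=5), (row=4, col=4), (row=4, col=6), (row=5, col=3), (row=5, col=7), (row=6, col=2), (row=7, col=1), (row=8, col=2), (row=9, col=3), (row=10, col=4), (row=10, col=6)
  Distance 5: (row=3, col=6), (row=4, col=3), (row=4, col=7), (row=5, col=2), (row=6, col=1), (row=7, col=0), (row=8, col=1), (row=9, col=2), (row=10, col=5), (row=10, col=7), (row=11, col=6)
  Distance 6: (row=2, col=6), (row=3, col=7), (row=4, col=2), (row=5, col=1), (row=6, col=0), (row=8, col=0), (row=9, col=1), (row=10, col=2), (row=11, col=5), (row=11, col=7)
  Distance 7: (row=2, col=7), (row=3, col=2), (row=4, col=1), (row=5, col=0), (row=9, col=0), (row=10, col=1), (row=11, col=2)
  Distance 8: (row=3, col=1), (row=4, col=0), (row=11, col=1), (row=11, col=3)
  Distance 9: (row=2, col=1), (row=3, col=0)
  Distance 10: (row=1, col=1), (row=2, col=0)
  Distance 11: (row=0, col=1), (row=1, col=2)
  Distance 12: (row=0, col=0), (row=0, col=2), (row=1, col=3)
  Distance 13: (row=0, col=3)
  Distance 14: (row=0, col=4)
  Distance 15: (row=0, col=5)
  Distance 16: (row=0, col=6), (row=1, col=5)
  Distance 17: (row=0, col=7)
Total reachable: 78 (grid has 79 open cells total)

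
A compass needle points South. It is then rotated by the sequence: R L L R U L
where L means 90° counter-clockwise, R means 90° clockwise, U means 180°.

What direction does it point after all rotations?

Answer: Final heading: West

Derivation:
Start: South
  R (right (90° clockwise)) -> West
  L (left (90° counter-clockwise)) -> South
  L (left (90° counter-clockwise)) -> East
  R (right (90° clockwise)) -> South
  U (U-turn (180°)) -> North
  L (left (90° counter-clockwise)) -> West
Final: West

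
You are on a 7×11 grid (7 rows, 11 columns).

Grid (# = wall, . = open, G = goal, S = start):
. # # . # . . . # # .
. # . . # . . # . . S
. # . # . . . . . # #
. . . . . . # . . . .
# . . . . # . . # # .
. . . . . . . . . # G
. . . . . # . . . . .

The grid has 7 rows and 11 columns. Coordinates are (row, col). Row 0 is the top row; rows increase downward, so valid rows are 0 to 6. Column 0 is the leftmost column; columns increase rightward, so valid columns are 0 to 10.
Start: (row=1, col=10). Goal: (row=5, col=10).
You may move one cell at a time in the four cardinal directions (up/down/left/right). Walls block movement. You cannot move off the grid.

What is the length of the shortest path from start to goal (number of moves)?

Answer: Shortest path length: 8

Derivation:
BFS from (row=1, col=10) until reaching (row=5, col=10):
  Distance 0: (row=1, col=10)
  Distance 1: (row=0, col=10), (row=1, col=9)
  Distance 2: (row=1, col=8)
  Distance 3: (row=2, col=8)
  Distance 4: (row=2, col=7), (row=3, col=8)
  Distance 5: (row=2, col=6), (row=3, col=7), (row=3, col=9)
  Distance 6: (row=1, col=6), (row=2, col=5), (row=3, col=10), (row=4, col=7)
  Distance 7: (row=0, col=6), (row=1, col=5), (row=2, col=4), (row=3, col=5), (row=4, col=6), (row=4, col=10), (row=5, col=7)
  Distance 8: (row=0, col=5), (row=0, col=7), (row=3, col=4), (row=5, col=6), (row=5, col=8), (row=5, col=10), (row=6, col=7)  <- goal reached here
One shortest path (8 moves): (row=1, col=10) -> (row=1, col=9) -> (row=1, col=8) -> (row=2, col=8) -> (row=3, col=8) -> (row=3, col=9) -> (row=3, col=10) -> (row=4, col=10) -> (row=5, col=10)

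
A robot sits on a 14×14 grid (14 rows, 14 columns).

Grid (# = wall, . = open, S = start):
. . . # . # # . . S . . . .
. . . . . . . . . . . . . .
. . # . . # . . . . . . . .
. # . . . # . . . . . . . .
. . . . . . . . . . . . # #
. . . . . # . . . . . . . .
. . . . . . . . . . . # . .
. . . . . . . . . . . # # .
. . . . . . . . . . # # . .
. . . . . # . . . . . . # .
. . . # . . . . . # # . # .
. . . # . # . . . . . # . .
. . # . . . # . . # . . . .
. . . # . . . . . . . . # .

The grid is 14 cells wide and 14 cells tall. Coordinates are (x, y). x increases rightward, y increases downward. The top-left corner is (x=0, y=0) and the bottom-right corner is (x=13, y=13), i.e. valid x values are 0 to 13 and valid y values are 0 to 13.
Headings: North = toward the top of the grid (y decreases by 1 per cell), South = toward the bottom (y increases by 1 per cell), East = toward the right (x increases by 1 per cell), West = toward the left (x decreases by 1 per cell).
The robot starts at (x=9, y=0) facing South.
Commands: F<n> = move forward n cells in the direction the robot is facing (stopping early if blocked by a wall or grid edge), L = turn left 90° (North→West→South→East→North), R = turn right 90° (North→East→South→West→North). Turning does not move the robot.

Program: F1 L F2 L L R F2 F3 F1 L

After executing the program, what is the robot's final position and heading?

Start: (x=9, y=0), facing South
  F1: move forward 1, now at (x=9, y=1)
  L: turn left, now facing East
  F2: move forward 2, now at (x=11, y=1)
  L: turn left, now facing North
  L: turn left, now facing West
  R: turn right, now facing North
  F2: move forward 1/2 (blocked), now at (x=11, y=0)
  F3: move forward 0/3 (blocked), now at (x=11, y=0)
  F1: move forward 0/1 (blocked), now at (x=11, y=0)
  L: turn left, now facing West
Final: (x=11, y=0), facing West

Answer: Final position: (x=11, y=0), facing West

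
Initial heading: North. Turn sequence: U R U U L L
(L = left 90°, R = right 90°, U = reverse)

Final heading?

Answer: Final heading: East

Derivation:
Start: North
  U (U-turn (180°)) -> South
  R (right (90° clockwise)) -> West
  U (U-turn (180°)) -> East
  U (U-turn (180°)) -> West
  L (left (90° counter-clockwise)) -> South
  L (left (90° counter-clockwise)) -> East
Final: East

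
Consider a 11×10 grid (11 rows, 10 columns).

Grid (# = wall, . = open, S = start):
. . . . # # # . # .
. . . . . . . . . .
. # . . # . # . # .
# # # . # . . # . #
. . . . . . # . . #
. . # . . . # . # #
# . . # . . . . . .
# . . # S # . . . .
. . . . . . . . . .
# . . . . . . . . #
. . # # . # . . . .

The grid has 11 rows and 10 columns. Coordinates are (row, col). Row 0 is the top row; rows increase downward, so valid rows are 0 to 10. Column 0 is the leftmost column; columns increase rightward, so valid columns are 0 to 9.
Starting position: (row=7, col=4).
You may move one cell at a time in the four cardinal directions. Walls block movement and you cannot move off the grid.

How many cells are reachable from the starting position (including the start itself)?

BFS flood-fill from (row=7, col=4):
  Distance 0: (row=7, col=4)
  Distance 1: (row=6, col=4), (row=8, col=4)
  Distance 2: (row=5, col=4), (row=6, col=5), (row=8, col=3), (row=8, col=5), (row=9, col=4)
  Distance 3: (row=4, col=4), (row=5, col=3), (row=5, col=5), (row=6, col=6), (row=8, col=2), (row=8, col=6), (row=9, col=3), (row=9, col=5), (row=10, col=4)
  Distance 4: (row=4, col=3), (row=4, col=5), (row=6, col=7), (row=7, col=2), (row=7, col=6), (row=8, col=1), (row=8, col=7), (row=9, col=2), (row=9, col=6)
  Distance 5: (row=3, col=3), (row=3, col=5), (row=4, col=2), (row=5, col=7), (row=6, col=2), (row=6, col=8), (row=7, col=1), (row=7, col=7), (row=8, col=0), (row=8, col=8), (row=9, col=1), (row=9, col=7), (row=10, col=6)
  Distance 6: (row=2, col=3), (row=2, col=5), (row=3, col=6), (row=4, col=1), (row=4, col=7), (row=6, col=1), (row=6, col=9), (row=7, col=8), (row=8, col=9), (row=9, col=8), (row=10, col=1), (row=10, col=7)
  Distance 7: (row=1, col=3), (row=1, col=5), (row=2, col=2), (row=4, col=0), (row=4, col=8), (row=5, col=1), (row=7, col=9), (row=10, col=0), (row=10, col=8)
  Distance 8: (row=0, col=3), (row=1, col=2), (row=1, col=4), (row=1, col=6), (row=3, col=8), (row=5, col=0), (row=10, col=9)
  Distance 9: (row=0, col=2), (row=1, col=1), (row=1, col=7)
  Distance 10: (row=0, col=1), (row=0, col=7), (row=1, col=0), (row=1, col=8), (row=2, col=7)
  Distance 11: (row=0, col=0), (row=1, col=9), (row=2, col=0)
  Distance 12: (row=0, col=9), (row=2, col=9)
Total reachable: 80 (grid has 80 open cells total)

Answer: Reachable cells: 80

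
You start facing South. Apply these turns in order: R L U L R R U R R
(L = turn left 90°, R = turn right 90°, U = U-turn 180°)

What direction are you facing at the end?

Answer: Final heading: East

Derivation:
Start: South
  R (right (90° clockwise)) -> West
  L (left (90° counter-clockwise)) -> South
  U (U-turn (180°)) -> North
  L (left (90° counter-clockwise)) -> West
  R (right (90° clockwise)) -> North
  R (right (90° clockwise)) -> East
  U (U-turn (180°)) -> West
  R (right (90° clockwise)) -> North
  R (right (90° clockwise)) -> East
Final: East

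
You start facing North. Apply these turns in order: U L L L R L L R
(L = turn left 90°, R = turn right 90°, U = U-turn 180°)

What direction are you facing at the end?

Start: North
  U (U-turn (180°)) -> South
  L (left (90° counter-clockwise)) -> East
  L (left (90° counter-clockwise)) -> North
  L (left (90° counter-clockwise)) -> West
  R (right (90° clockwise)) -> North
  L (left (90° counter-clockwise)) -> West
  L (left (90° counter-clockwise)) -> South
  R (right (90° clockwise)) -> West
Final: West

Answer: Final heading: West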